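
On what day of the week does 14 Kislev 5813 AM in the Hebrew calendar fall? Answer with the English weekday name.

In the Gregorian calendar this is 5 December 2052 (JDN 2470877).
JDN 2470877 mod 7 = 3, and JDN 0 was a Monday, so this is a Thursday.

Thursday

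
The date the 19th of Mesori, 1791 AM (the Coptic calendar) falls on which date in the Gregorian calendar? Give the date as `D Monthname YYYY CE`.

25 August 2075 CE

Julian Day Number of the source date = 2479175.
Converting JDN 2479175 to the Gregorian calendar gives 25 August 2075 CE.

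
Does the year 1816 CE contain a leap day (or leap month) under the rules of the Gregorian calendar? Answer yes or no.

1816 is divisible by 4 and not by 100, so it is a leap year.

yes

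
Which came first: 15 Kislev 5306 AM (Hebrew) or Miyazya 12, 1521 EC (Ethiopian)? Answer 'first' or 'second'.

First date → JDN 2285693; second date → JDN 2279622.
JDN 2279622 < JDN 2285693, so the second date is earlier.

second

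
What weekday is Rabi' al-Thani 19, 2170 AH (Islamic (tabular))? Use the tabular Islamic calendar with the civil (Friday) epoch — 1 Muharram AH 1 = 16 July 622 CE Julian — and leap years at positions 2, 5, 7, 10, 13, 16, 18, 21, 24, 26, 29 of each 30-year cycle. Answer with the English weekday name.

Sunday

Equivalently 3 April 2727 Gregorian, JDN 2717168.
Since JDN mod 7 = 6 (0 = Monday), the day is Sunday.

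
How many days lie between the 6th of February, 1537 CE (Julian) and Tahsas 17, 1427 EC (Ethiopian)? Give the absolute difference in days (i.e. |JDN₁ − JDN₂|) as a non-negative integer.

JDN of the first date = 2282484.
JDN of the second date = 2245173.
|2245173 − 2282484| = 37311.

37311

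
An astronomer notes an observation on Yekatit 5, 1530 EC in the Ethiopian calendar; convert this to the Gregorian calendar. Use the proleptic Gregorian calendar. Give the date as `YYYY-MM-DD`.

Julian Day Number of the source date = 2282842.
Converting JDN 2282842 to the Gregorian calendar gives 9 February 1538 CE.

1538-02-09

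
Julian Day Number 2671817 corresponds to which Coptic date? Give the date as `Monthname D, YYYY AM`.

Tobi 19, 2319 AM

JDN 2671817 is 1 February 2603 in the Gregorian calendar.
In the Coptic calendar that day is Tobi 19, 2319 AM.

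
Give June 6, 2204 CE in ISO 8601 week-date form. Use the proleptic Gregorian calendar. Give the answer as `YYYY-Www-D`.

2204-W23-3

The weekday is Wednesday (ISO weekday 3).
That Wednesday belongs to ISO week 23 of ISO year 2204.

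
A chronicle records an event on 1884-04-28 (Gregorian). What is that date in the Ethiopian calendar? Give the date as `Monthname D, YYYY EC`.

Miyazya 21, 1876 EC

Julian Day Number of the source date = 2409295.
Converting JDN 2409295 to the Ethiopian calendar gives 21 Miyazya 1876 EC.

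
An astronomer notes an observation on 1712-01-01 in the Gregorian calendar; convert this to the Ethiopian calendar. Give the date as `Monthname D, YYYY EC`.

Tahsas 24, 1704 EC

Both dates share Julian Day Number 2346355; in the Ethiopian calendar that is 24 Tahsas 1704 EC.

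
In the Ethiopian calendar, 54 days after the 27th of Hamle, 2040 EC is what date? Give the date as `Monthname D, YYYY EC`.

Counting 54 days forward from JDN 2469292 reaches JDN 2469346, which is Meskerem 16, 2041 EC.

Meskerem 16, 2041 EC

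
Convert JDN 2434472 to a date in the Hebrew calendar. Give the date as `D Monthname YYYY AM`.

19 Nisan 5713 AM

JDN 2434472 is 4 April 1953 in the Gregorian calendar.
In the Hebrew calendar that day is 19 Nisan 5713 AM.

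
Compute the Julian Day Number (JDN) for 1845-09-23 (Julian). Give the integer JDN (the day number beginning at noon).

2395210

Equivalently 5 October 1845 (Gregorian).
JDN 2451545 is 1 January 2000 CE (Gregorian); the target day is −56335 days from there, so JDN = 2395210.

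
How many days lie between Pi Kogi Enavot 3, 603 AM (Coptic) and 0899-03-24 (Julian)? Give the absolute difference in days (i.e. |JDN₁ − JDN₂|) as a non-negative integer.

4228

JDN of the first date = 2045272.
JDN of the second date = 2049500.
|2049500 − 2045272| = 4228.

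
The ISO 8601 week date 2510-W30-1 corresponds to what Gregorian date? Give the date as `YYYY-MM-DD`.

2510-07-21

ISO week 1 of 2510 is the week containing the first Thursday of 2510.
Week 30, day 1 (Monday) lands on 2510-07-21.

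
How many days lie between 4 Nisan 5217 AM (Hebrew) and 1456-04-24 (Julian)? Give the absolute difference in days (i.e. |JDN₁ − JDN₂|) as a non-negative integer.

JDN of the first date = 2253315.
JDN of the second date = 2252976.
|2252976 − 2253315| = 339.

339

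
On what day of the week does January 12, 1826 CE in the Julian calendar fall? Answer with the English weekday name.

This is JDN 2388016 (24 January 1826 Gregorian).
JDN 2388016 mod 7 = 1, and JDN 0 was a Monday, so this is a Tuesday.

Tuesday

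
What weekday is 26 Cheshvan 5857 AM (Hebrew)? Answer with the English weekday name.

Equivalently 11 November 2096 Gregorian, JDN 2486924.
JDN 2486924 mod 7 = 6, and JDN 0 was a Monday, so this is a Sunday.

Sunday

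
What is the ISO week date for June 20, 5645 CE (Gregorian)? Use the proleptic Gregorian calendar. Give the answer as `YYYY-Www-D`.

The weekday is Tuesday (ISO weekday 2).
That Tuesday belongs to ISO week 25 of ISO year 5645.

5645-W25-2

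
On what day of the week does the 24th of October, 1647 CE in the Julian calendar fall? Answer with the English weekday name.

Sunday

Equivalently 3 November 1647 Gregorian, JDN 2322921.
2322921 ≡ 6 (mod 7); counting from Monday = 0 gives Sunday.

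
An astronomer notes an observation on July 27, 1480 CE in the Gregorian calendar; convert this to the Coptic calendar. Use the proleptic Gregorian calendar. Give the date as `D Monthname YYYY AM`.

24 Epip 1196 AM

Julian Day Number of the source date = 2261827.
Converting JDN 2261827 to the Coptic calendar gives 24 Epip 1196 AM.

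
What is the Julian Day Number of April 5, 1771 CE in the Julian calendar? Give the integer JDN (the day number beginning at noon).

Equivalently 16 April 1771 (Gregorian).
JDN 2451545 is 1 January 2000 CE (Gregorian); the target day is −83535 days from there, so JDN = 2368010.

2368010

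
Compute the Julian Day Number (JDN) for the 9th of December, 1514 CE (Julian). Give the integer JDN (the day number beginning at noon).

In the proleptic Gregorian calendar the same day is 19 December 1514.
JDN 2299161 is 15 October 1582 CE (Gregorian); the target day is −24772 days from there, so JDN = 2274389.

2274389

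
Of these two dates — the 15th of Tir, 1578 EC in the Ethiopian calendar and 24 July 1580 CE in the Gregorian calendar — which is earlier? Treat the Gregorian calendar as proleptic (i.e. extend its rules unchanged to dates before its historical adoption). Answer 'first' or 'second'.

The two dates have Julian Day Numbers 2300354 and 2298348 respectively.
Since 2298348 < 2300354, the second date comes first.

second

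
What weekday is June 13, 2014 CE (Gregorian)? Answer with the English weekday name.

2456822 ≡ 4 (mod 7); counting from Monday = 0 gives Friday.

Friday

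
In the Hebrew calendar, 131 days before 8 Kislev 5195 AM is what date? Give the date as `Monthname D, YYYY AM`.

Counting 131 days back from JDN 2245140 reaches JDN 2245009, which is Tammuz 25, 5194 AM.

Tammuz 25, 5194 AM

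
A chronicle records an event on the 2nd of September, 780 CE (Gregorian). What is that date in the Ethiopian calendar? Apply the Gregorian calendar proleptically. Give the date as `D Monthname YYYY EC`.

Julian Day Number of the source date = 2006194.
Converting JDN 2006194 to the Ethiopian calendar gives 1 Meskerem 773 EC.

1 Meskerem 773 EC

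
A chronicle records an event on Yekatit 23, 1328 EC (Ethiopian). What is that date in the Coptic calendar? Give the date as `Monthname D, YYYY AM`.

Meshir 23, 1052 AM

The source date corresponds to 26 February 1336 in the proleptic Gregorian calendar (JDN 2209080).
That day falls on 23 Meshir 1052 AM in the Coptic calendar.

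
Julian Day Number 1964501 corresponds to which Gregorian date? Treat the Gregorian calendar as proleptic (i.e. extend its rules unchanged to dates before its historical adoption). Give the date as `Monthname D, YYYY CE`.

July 9, 666 CE

Counting from JDN 2299161 = 15 Oct 1582 gives an offset of -334660 days.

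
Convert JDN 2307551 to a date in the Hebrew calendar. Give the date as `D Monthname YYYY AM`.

JDN 2307551 is 4 October 1605 in the Gregorian calendar.
In the Hebrew calendar that day is 22 Tishrei 5366 AM.

22 Tishrei 5366 AM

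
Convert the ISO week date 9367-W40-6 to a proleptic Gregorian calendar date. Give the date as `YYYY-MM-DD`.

9367-10-03

ISO week 1 of 9367 is the week containing the first Thursday of 9367.
Week 40, day 6 (Saturday) lands on 9367-10-03.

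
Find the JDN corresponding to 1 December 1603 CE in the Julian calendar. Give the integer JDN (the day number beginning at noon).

2306888

In the Gregorian calendar the same day is 11 December 1603.
JDN 2451545 is 1 January 2000 CE (Gregorian); the target day is −144657 days from there, so JDN = 2306888.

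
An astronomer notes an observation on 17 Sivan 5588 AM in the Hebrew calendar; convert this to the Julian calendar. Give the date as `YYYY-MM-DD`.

1828-05-18

Both dates share Julian Day Number 2388873; in the Julian calendar that is 18 May 1828 CE.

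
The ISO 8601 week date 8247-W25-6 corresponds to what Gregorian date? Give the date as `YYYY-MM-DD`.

ISO week 1 of 8247 is the week containing the first Thursday of 8247.
Week 25, day 6 (Saturday) lands on 8247-06-26.

8247-06-26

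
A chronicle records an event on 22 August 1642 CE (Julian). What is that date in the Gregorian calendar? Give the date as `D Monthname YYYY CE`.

For dates in this range the Gregorian date is 10 days ahead of the Julian.
22 August 1642 Julian + 10 days → 1 September 1642 Gregorian.

1 September 1642 CE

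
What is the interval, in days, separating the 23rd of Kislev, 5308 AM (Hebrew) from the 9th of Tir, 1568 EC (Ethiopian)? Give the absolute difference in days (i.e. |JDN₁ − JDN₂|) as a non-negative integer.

First date → JDN 2286438; second date → JDN 2296696.
The interval is |2286438 − 2296696| = 10258 days.

10258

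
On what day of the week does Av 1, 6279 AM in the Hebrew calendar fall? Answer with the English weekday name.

In the Gregorian calendar this is 28 July 2519 (JDN 2641314).
JDN 2641314 mod 7 = 4, and JDN 0 was a Monday, so this is a Friday.

Friday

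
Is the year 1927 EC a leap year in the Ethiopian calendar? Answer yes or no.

1927 mod 4 = 3; in the Ethiopian calendar a year is leap when year mod 4 = 3, so it is a leap year.

yes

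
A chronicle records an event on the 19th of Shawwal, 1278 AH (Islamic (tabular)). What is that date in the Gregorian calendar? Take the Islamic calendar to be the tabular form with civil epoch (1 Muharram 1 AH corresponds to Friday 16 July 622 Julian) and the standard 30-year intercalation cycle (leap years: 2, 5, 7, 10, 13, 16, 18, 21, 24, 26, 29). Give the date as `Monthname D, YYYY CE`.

Both dates share Julian Day Number 2401250; in the Gregorian calendar that is 19 April 1862 CE.

April 19, 1862 CE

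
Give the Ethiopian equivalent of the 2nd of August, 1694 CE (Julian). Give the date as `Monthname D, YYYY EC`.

Both dates share Julian Day Number 2340005; in the Ethiopian calendar that is 9 Nehase 1686 EC.

Nehase 9, 1686 EC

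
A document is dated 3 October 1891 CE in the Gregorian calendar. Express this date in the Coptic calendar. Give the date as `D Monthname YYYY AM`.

23 Thout 1608 AM

Both dates share Julian Day Number 2412009; in the Coptic calendar that is 23 Thout 1608 AM.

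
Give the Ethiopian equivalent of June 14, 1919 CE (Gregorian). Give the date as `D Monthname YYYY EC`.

7 Sene 1911 EC

Julian Day Number of the source date = 2422124.
Converting JDN 2422124 to the Ethiopian calendar gives 7 Sene 1911 EC.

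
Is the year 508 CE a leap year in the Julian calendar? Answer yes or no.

508 mod 4 = 0, so it is a leap year in the Julian calendar.

yes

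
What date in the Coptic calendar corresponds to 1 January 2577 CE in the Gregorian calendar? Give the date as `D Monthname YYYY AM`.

19 Koiak 2293 AM

Both dates share Julian Day Number 2662291; in the Coptic calendar that is 19 Koiak 2293 AM.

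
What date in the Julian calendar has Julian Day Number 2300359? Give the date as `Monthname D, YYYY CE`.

The Gregorian equivalent of JDN 2300359 is 25 January 1586.
In the Julian calendar that day is January 15, 1586 CE.

January 15, 1586 CE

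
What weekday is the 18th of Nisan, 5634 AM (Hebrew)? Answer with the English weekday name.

Sunday

This is JDN 2405619 (5 April 1874 Gregorian).
Since JDN mod 7 = 6 (0 = Monday), the day is Sunday.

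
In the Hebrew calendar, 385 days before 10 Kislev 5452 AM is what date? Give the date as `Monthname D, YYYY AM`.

JDN of 10 Kislev 5452 AM = 2339020.
2339020 − 385 = 2338635.
JDN 2338635 in the Hebrew calendar is Kislev 9, 5451 AM.

Kislev 9, 5451 AM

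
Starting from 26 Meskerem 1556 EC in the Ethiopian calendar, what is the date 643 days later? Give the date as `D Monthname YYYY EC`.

The starting date is JDN 2292210; 2292210 + 643 = 2292853.
JDN 2292853 corresponds to 4 Hamle 1557 EC.

4 Hamle 1557 EC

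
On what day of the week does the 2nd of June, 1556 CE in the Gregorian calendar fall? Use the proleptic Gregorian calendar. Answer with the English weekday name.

Saturday

2289530 ≡ 5 (mod 7); counting from Monday = 0 gives Saturday.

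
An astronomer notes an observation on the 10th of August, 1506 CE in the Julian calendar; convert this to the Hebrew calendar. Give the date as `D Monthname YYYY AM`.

20 Av 5266 AM

Julian Day Number of the source date = 2271346.
Converting JDN 2271346 to the Hebrew calendar gives 20 Av 5266 AM.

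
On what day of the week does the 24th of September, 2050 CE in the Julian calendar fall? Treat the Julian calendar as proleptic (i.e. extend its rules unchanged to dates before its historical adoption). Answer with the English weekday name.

Friday

In the Gregorian calendar this is 7 October 2050 (JDN 2470087).
JDN 2470087 mod 7 = 4, and JDN 0 was a Monday, so this is a Friday.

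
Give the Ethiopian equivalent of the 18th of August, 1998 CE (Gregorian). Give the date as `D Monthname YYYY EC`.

Both dates share Julian Day Number 2451044; in the Ethiopian calendar that is 12 Nehase 1990 EC.

12 Nehase 1990 EC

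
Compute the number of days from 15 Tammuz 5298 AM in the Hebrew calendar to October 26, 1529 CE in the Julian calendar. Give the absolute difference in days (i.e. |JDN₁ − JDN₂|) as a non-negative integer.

3152

First date → JDN 2282976; second date → JDN 2279824.
The interval is |2282976 − 2279824| = 3152 days.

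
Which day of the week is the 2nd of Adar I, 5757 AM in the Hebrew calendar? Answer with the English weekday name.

Sunday

This is JDN 2450489 (9 February 1997 Gregorian).
Since JDN mod 7 = 6 (0 = Monday), the day is Sunday.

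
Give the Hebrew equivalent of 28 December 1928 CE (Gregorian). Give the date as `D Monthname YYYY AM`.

15 Tevet 5689 AM

Both dates share Julian Day Number 2425609; in the Hebrew calendar that is 15 Tevet 5689 AM.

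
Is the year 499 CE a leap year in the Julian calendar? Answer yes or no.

no

499 mod 4 = 3, so it is a common year in the Julian calendar.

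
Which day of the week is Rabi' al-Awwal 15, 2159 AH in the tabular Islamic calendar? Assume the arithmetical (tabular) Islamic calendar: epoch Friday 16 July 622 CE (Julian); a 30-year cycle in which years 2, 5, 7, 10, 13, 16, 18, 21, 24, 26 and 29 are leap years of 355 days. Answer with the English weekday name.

This is JDN 2713236 (27 June 2716 Gregorian).
Since JDN mod 7 = 1 (0 = Monday), the day is Tuesday.

Tuesday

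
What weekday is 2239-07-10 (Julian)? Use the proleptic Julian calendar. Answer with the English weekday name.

Equivalently 25 July 2239 Gregorian, JDN 2539043.
2539043 ≡ 3 (mod 7); counting from Monday = 0 gives Thursday.

Thursday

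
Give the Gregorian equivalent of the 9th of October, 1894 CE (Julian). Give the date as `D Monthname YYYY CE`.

For dates in this range the Gregorian date is 12 days ahead of the Julian.
9 October 1894 Julian + 12 days → 21 October 1894 Gregorian.

21 October 1894 CE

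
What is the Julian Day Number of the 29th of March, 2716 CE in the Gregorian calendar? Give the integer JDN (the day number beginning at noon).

JDN 2299161 is 15 October 1582 CE (Gregorian); the target day is +413985 days from there, so JDN = 2713146.

2713146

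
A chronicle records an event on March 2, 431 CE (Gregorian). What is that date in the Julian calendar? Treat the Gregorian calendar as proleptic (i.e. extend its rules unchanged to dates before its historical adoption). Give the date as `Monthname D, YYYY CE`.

At this point the Julian calendar is 1 day behind the Gregorian.
2 March 431 Gregorian − 1 day → 1 March 431 Julian.

March 1, 431 CE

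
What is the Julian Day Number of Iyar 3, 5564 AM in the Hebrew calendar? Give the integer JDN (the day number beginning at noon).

2380061

Equivalently 14 April 1804 (Gregorian).
JDN 2400001 is 17 November 1858 CE (Gregorian), MJD 0; the target day is −19940 days from there, so JDN = 2380061.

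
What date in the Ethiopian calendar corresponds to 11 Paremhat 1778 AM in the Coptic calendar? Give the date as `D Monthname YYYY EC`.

Both dates share Julian Day Number 2474269; in the Ethiopian calendar that is 11 Megabit 2054 EC.

11 Megabit 2054 EC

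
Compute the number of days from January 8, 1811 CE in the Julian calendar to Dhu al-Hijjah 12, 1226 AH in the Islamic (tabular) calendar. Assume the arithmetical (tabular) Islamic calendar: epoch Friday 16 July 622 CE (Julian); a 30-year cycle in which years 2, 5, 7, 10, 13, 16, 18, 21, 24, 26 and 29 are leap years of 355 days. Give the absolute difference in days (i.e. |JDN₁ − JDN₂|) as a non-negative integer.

JDN of the first date = 2382533.
JDN of the second date = 2382875.
|2382875 − 2382533| = 342.

342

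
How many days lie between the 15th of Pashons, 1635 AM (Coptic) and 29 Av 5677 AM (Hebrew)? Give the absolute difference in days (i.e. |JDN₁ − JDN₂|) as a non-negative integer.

First date → JDN 2422102; second date → JDN 2421458.
The interval is |2422102 − 2421458| = 644 days.

644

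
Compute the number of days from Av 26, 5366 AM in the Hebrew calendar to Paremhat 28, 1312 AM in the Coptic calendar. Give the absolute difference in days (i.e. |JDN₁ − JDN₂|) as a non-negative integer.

First date → JDN 2307880; second date → JDN 2304080.
The interval is |2307880 − 2304080| = 3800 days.

3800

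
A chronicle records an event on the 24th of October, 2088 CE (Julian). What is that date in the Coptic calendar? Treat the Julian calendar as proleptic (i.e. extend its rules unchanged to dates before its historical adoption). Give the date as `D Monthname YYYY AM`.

27 Paopi 1805 AM

Julian Day Number of the source date = 2483997.
Converting JDN 2483997 to the Coptic calendar gives 27 Paopi 1805 AM.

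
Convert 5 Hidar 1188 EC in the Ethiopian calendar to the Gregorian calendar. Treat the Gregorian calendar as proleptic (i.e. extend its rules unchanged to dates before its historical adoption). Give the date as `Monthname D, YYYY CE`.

November 9, 1195 CE

Both dates share Julian Day Number 2157837; in the Gregorian calendar that is 9 November 1195 CE.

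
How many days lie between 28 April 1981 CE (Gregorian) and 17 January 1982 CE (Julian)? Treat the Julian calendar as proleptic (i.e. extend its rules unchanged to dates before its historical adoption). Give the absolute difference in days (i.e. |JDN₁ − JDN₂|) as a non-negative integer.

277

First date → JDN 2444723; second date → JDN 2445000.
The interval is |2444723 − 2445000| = 277 days.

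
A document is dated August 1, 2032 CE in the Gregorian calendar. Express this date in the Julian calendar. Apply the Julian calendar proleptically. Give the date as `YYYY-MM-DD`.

2032-07-19

For dates in this range the Gregorian date is 13 days ahead of the Julian.
1 August 2032 Gregorian − 13 days → 19 July 2032 Julian.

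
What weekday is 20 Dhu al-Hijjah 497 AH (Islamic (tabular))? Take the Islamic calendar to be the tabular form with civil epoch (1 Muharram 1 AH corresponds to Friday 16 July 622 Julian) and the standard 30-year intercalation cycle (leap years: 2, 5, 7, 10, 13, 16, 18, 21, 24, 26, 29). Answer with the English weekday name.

This is JDN 2124550 (20 September 1104 Gregorian).
JDN 2124550 mod 7 = 1, and JDN 0 was a Monday, so this is a Tuesday.

Tuesday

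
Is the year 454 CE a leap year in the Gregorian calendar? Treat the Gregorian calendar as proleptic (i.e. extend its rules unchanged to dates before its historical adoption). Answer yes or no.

no

454 is not divisible by 4, so it is a common year.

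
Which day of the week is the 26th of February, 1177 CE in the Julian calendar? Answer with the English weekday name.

In the proleptic Gregorian calendar this is 5 March 1177 (JDN 2151014).
Since JDN mod 7 = 5 (0 = Monday), the day is Saturday.

Saturday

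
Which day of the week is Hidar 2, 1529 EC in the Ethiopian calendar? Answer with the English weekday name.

Sunday

In the proleptic Gregorian calendar this is 8 November 1536 (JDN 2282384).
2282384 ≡ 6 (mod 7); counting from Monday = 0 gives Sunday.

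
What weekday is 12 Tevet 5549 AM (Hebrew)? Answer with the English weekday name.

Saturday

This is JDN 2374489 (10 January 1789 Gregorian).
2374489 ≡ 5 (mod 7); counting from Monday = 0 gives Saturday.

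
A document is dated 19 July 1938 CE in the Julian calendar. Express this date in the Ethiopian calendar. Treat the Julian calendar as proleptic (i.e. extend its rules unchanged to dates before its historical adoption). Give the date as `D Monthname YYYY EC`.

25 Hamle 1930 EC

The source date corresponds to 1 August 1938 in the Gregorian calendar (JDN 2429112).
That day falls on 25 Hamle 1930 EC in the Ethiopian calendar.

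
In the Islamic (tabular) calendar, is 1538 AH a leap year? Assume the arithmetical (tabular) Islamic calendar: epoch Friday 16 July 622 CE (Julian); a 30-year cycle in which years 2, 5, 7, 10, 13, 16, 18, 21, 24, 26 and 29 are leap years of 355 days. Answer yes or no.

no

Year 1538 AH is year 8 of its 30-year cycle; leap positions are 2, 5, 7, 10, 13, 16, 18, 21, 24, 26, 29, so it is a common year (354 days).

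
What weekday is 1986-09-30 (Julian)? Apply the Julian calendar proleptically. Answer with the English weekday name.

Equivalently 13 October 1986 Gregorian, JDN 2446717.
JDN 2446717 mod 7 = 0, and JDN 0 was a Monday, so this is a Monday.

Monday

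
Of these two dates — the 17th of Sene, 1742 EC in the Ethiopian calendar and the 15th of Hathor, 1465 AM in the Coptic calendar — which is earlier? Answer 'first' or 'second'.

second

First date → JDN 2360407; second date → JDN 2359830.
JDN 2359830 < JDN 2360407, so the second date is earlier.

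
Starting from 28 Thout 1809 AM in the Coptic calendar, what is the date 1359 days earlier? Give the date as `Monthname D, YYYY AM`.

Counting 1359 days back from JDN 2485429 reaches JDN 2484070, which is Tobi 10, 1805 AM.

Tobi 10, 1805 AM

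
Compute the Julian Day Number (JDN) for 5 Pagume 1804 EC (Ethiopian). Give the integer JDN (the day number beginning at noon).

2383131

In the Gregorian calendar the same day is 9 September 1812.
JDN 2451545 is 1 January 2000 CE (Gregorian); the target day is −68414 days from there, so JDN = 2383131.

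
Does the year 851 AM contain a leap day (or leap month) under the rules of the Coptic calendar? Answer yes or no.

851 mod 4 = 3; in the Coptic calendar a year is leap when year mod 4 = 3, so it is a leap year.

yes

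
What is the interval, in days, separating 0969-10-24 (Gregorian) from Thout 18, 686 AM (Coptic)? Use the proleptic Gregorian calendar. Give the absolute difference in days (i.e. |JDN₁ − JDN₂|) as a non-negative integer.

JDN of the first date = 2075277.
JDN of the second date = 2075243.
|2075243 − 2075277| = 34.

34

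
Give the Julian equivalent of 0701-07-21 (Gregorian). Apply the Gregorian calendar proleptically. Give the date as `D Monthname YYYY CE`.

17 July 701 CE

At this point the Julian calendar is 4 days behind the Gregorian.
21 July 701 Gregorian − 4 days → 17 July 701 Julian.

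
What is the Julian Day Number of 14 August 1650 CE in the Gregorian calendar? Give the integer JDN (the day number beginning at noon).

JDN 2299161 is 15 October 1582 CE (Gregorian); the target day is +24775 days from there, so JDN = 2323936.

2323936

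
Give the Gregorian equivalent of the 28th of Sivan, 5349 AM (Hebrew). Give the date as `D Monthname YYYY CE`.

12 June 1589 CE

Both dates share Julian Day Number 2301593; in the Gregorian calendar that is 12 June 1589 CE.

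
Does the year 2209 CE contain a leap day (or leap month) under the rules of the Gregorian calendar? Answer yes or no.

2209 is not divisible by 4, so it is a common year.

no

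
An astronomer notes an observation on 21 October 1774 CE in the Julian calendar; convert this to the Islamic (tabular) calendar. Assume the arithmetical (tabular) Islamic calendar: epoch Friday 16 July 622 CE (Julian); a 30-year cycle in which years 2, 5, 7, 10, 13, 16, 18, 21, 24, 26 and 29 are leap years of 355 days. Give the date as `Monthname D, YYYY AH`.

Sha'ban 26, 1188 AH

Both dates share Julian Day Number 2369305; in the tabular Islamic calendar that is 26 Sha'ban 1188 AH.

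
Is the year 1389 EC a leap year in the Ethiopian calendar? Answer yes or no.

1389 mod 4 = 1; in the Ethiopian calendar a year is leap when year mod 4 = 3, so it is a common year.

no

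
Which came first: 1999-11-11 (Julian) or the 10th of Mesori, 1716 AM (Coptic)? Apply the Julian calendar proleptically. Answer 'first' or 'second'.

first

The two dates have Julian Day Numbers 2451507 and 2451773 respectively.
Since 2451507 < 2451773, the first date comes first.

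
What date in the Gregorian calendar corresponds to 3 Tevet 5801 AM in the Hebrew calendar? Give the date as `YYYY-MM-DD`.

Both dates share Julian Day Number 2466496; in the Gregorian calendar that is 7 December 2040 CE.

2040-12-07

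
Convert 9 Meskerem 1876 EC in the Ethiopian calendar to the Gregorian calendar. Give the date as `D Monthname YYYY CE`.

19 September 1883 CE

Julian Day Number of the source date = 2409073.
Converting JDN 2409073 to the Gregorian calendar gives 19 September 1883 CE.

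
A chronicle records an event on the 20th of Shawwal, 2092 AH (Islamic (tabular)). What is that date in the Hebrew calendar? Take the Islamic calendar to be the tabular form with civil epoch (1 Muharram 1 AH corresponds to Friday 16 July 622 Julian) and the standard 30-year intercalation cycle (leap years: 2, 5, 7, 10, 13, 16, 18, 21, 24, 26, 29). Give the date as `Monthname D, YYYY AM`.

Tevet 21, 6412 AM

Both dates share Julian Day Number 2689706; in the Hebrew calendar that is 21 Tevet 6412 AM.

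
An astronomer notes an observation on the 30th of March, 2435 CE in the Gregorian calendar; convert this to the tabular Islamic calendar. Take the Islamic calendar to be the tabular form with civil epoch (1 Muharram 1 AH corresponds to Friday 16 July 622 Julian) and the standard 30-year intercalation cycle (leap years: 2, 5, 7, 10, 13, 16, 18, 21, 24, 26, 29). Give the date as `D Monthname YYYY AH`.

29 Rabi' al-Thani 1869 AH

Julian Day Number of the source date = 2610514.
Converting JDN 2610514 to the tabular Islamic calendar gives 29 Rabi' al-Thani 1869 AH.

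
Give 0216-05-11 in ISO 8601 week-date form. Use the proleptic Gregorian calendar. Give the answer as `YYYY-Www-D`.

The weekday is Saturday (ISO weekday 6).
That Saturday belongs to ISO week 19 of ISO year 216.

0216-W19-6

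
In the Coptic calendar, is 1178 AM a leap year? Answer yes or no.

1178 mod 4 = 2; in the Coptic calendar a year is leap when year mod 4 = 3, so it is a common year.

no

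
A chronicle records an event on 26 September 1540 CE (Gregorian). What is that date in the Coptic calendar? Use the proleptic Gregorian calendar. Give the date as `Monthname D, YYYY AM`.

Both dates share Julian Day Number 2283802; in the Coptic calendar that is 19 Thout 1257 AM.

Thout 19, 1257 AM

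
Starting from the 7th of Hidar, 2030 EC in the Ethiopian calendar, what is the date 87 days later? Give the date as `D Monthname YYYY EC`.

The starting date is JDN 2465379; 2465379 + 87 = 2465466.
JDN 2465466 corresponds to 4 Yekatit 2030 EC.

4 Yekatit 2030 EC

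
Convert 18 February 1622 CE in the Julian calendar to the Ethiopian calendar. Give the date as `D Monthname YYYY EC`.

24 Yekatit 1614 EC

Julian Day Number of the source date = 2313542.
Converting JDN 2313542 to the Ethiopian calendar gives 24 Yekatit 1614 EC.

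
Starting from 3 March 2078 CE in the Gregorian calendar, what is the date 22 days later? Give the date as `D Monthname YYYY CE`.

JDN of 3 March 2078 CE = 2480096.
2480096 + 22 = 2480118.
JDN 2480118 in the Gregorian calendar is 25 March 2078 CE.

25 March 2078 CE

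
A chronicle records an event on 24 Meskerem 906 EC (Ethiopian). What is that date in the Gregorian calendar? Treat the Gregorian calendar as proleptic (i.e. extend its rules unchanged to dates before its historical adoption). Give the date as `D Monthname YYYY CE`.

26 September 913 CE

Julian Day Number of the source date = 2054795.
Converting JDN 2054795 to the Gregorian calendar gives 26 September 913 CE.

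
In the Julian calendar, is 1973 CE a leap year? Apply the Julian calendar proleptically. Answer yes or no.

no

1973 mod 4 = 1, so it is a common year in the Julian calendar.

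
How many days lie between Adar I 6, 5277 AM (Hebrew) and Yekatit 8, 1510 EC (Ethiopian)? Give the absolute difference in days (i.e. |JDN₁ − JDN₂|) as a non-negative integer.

First date → JDN 2275171; second date → JDN 2275540.
The interval is |2275171 − 2275540| = 369 days.

369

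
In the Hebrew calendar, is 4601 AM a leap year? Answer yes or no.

yes

Hebrew year 4601 is year 3 of its 19-year Metonic cycle; leap years are at positions 3, 6, 8, 11, 14, 17, 19, so it is a leap year (13 months).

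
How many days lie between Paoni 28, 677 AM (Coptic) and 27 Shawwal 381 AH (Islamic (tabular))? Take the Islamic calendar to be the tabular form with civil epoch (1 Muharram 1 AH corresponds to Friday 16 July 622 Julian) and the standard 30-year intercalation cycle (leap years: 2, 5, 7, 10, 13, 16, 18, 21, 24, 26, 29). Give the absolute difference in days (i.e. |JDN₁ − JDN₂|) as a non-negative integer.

11155

JDN of the first date = 2072236.
JDN of the second date = 2083391.
|2083391 − 2072236| = 11155.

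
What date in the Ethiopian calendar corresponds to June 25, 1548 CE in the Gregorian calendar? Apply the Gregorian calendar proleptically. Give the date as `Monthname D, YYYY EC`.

Julian Day Number of the source date = 2286631.
Converting JDN 2286631 to the Ethiopian calendar gives 21 Sene 1540 EC.

Sene 21, 1540 EC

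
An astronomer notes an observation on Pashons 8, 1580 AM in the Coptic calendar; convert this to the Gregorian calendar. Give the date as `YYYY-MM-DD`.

1864-05-15

Julian Day Number of the source date = 2402007.
Converting JDN 2402007 to the Gregorian calendar gives 15 May 1864 CE.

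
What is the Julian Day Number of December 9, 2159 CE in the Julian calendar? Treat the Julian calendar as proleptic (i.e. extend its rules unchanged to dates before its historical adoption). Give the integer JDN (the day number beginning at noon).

In the Gregorian calendar the same day is 23 December 2159.
JDN 2451545 is 1 January 2000 CE (Gregorian); the target day is +58430 days from there, so JDN = 2509975.

2509975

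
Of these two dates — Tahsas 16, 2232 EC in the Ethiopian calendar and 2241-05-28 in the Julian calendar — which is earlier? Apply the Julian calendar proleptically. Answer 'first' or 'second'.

first

Converting both to JDN: 2539199 vs 2539731; the smaller is the first.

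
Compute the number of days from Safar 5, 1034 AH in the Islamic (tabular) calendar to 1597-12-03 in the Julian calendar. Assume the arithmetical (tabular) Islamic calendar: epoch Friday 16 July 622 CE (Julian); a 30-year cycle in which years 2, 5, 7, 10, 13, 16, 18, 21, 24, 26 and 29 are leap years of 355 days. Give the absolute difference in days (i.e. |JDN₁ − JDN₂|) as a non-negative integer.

JDN of the first date = 2314535.
JDN of the second date = 2304699.
|2304699 − 2314535| = 9836.

9836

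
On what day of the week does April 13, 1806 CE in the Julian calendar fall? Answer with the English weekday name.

Equivalently 25 April 1806 Gregorian, JDN 2380802.
JDN 2380802 mod 7 = 4, and JDN 0 was a Monday, so this is a Friday.

Friday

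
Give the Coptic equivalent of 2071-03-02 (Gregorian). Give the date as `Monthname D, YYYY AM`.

Both dates share Julian Day Number 2477538; in the Coptic calendar that is 23 Meshir 1787 AM.

Meshir 23, 1787 AM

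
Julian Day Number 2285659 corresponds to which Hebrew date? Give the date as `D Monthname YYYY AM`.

The proleptic Gregorian equivalent of JDN 2285659 is 27 October 1545.
In the Hebrew calendar that day is 11 Cheshvan 5306 AM.

11 Cheshvan 5306 AM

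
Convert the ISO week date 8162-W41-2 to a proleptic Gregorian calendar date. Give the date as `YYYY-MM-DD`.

8162-10-12

ISO week 1 of 8162 is the week containing the first Thursday of 8162.
Week 41, day 2 (Tuesday) lands on 8162-10-12.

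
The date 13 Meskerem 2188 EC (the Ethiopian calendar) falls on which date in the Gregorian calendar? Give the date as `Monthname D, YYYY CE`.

Julian Day Number of the source date = 2523035.
Converting JDN 2523035 to the Gregorian calendar gives 25 September 2195 CE.

September 25, 2195 CE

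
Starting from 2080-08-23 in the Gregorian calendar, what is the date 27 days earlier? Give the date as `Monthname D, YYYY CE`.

The starting date is JDN 2481000; 2481000 − 27 = 2480973.
JDN 2480973 corresponds to July 27, 2080 CE.

July 27, 2080 CE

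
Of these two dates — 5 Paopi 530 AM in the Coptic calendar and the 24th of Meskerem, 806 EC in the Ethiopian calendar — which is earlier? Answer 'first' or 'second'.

The two dates have Julian Day Numbers 2018281 and 2018270 respectively.
Since 2018270 < 2018281, the second date comes first.

second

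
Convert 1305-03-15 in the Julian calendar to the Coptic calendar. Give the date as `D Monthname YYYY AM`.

Julian Day Number of the source date = 2197783.
Converting JDN 2197783 to the Coptic calendar gives 19 Paremhat 1021 AM.

19 Paremhat 1021 AM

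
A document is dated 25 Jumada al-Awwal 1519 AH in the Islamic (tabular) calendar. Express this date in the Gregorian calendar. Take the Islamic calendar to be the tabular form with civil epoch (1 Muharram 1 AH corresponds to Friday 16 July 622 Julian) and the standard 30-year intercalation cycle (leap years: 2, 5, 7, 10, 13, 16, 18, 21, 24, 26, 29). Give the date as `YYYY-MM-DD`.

Julian Day Number of the source date = 2486511.
Converting JDN 2486511 to the Gregorian calendar gives 25 September 2095 CE.

2095-09-25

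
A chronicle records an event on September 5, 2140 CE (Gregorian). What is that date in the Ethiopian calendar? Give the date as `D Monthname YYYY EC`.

29 Nehase 2132 EC

Julian Day Number of the source date = 2502927.
Converting JDN 2502927 to the Ethiopian calendar gives 29 Nehase 2132 EC.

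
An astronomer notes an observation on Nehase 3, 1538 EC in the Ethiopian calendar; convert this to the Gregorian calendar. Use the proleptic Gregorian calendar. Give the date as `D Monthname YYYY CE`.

6 August 1546 CE

Julian Day Number of the source date = 2285942.
Converting JDN 2285942 to the Gregorian calendar gives 6 August 1546 CE.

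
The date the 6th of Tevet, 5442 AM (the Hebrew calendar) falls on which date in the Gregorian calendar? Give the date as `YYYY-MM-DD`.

1681-12-17

Both dates share Julian Day Number 2335384; in the Gregorian calendar that is 17 December 1681 CE.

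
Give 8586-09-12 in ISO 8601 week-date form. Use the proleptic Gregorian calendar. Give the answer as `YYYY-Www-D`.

8586-W37-2

The weekday is Tuesday (ISO weekday 2).
That Tuesday belongs to ISO week 37 of ISO year 8586.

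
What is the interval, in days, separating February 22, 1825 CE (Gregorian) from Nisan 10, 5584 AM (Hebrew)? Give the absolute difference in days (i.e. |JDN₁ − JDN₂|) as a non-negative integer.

JDN of the first date = 2387680.
JDN of the second date = 2387360.
|2387360 − 2387680| = 320.

320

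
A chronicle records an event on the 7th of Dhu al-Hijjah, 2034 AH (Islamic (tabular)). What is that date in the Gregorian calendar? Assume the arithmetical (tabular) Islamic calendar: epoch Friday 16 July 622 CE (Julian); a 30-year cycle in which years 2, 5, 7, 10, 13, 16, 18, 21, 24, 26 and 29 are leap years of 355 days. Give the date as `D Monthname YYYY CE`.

Julian Day Number of the source date = 2669198.
Converting JDN 2669198 to the Gregorian calendar gives 30 November 2595 CE.

30 November 2595 CE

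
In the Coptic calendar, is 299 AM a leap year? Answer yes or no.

299 mod 4 = 3; in the Coptic calendar a year is leap when year mod 4 = 3, so it is a leap year.

yes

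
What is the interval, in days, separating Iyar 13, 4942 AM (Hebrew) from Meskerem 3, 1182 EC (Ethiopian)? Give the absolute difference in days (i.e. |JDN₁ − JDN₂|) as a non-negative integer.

2692

JDN of the first date = 2152891.
JDN of the second date = 2155583.
|2155583 − 2152891| = 2692.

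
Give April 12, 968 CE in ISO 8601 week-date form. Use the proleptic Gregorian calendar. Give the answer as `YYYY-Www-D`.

0968-W15-2

The weekday is Tuesday (ISO weekday 2).
That Tuesday belongs to ISO week 15 of ISO year 968.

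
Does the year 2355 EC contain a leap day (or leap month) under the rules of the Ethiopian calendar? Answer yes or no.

2355 mod 4 = 3; in the Ethiopian calendar a year is leap when year mod 4 = 3, so it is a leap year.

yes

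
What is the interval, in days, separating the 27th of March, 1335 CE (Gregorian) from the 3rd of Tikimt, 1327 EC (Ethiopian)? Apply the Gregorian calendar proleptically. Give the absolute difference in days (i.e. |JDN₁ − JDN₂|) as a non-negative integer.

170

First date → JDN 2208744; second date → JDN 2208574.
The interval is |2208744 − 2208574| = 170 days.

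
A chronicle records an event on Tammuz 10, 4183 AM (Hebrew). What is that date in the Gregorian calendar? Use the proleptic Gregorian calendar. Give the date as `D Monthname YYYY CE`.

Both dates share Julian Day Number 1875744; in the Gregorian calendar that is 6 July 423 CE.

6 July 423 CE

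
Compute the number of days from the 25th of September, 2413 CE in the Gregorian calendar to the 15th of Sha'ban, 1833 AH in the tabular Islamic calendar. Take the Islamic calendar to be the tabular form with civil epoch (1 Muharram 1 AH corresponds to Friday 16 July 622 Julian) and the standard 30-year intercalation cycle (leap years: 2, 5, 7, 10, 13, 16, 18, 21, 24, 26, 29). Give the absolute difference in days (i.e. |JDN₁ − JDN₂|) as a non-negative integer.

JDN of the first date = 2602658.
JDN of the second date = 2597861.
|2597861 − 2602658| = 4797.

4797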